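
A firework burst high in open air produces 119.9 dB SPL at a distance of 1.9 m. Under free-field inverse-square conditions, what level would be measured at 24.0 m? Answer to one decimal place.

97.9 dB SPL

Free-field point source: level drops by 20·log₁₀ of the distance ratio.
ΔL = −20·log₁₀(24.0/1.9) = -22.03 dB, so L₂ = 119.9 + (-22.03) = 97.9 dB SPL.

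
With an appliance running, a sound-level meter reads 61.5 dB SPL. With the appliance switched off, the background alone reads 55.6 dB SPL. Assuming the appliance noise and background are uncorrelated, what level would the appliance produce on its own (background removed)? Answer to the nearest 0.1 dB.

Remove the background by subtracting linear intensities:
L_src = 10·log₁₀(10^(61.5/10) − 10^(55.6/10)) = 10·log₁₀(1049000) = 60.2 dB SPL.

60.2 dB SPL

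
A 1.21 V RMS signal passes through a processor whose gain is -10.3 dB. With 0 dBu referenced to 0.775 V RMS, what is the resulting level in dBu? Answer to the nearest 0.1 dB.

-6.4 dBu

Input level: 20·log₁₀(1.21/0.775) = 3.87 dBu.
Output: 3.87 − 10.3 = -6.4 dBu.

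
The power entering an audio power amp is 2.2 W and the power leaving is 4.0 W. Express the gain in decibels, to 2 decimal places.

2.60 dB

Power ratio → dB uses the 10·log₁₀ form:
10·log₁₀(4.0/2.2) = 10·log₁₀(1.818) = 2.60 dB.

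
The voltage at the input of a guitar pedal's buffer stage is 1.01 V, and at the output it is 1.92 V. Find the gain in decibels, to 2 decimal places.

Voltage ratio → dB uses the 20·log₁₀ form:
20·log₁₀(1.92/1.01) = 20·log₁₀(1.901) = 5.58 dB.

5.58 dB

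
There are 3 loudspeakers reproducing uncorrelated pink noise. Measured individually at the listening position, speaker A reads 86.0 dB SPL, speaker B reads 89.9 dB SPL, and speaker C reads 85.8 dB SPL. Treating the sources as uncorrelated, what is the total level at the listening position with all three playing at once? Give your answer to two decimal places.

Uncorrelated sources add in intensity (power), not in dB.
L_total = 10·log₁₀(10^(86.0/10) + 10^(89.9/10) + 10^(85.8/10)) = 10·log₁₀(1756000000) = 92.44 dB SPL.

92.44 dB SPL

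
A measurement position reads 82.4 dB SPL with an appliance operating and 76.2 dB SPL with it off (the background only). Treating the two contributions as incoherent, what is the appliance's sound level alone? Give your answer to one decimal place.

81.2 dB SPL

Remove the background by subtracting linear intensities:
L_src = 10·log₁₀(10^(82.4/10) − 10^(76.2/10)) = 10·log₁₀(132100000) = 81.2 dB SPL.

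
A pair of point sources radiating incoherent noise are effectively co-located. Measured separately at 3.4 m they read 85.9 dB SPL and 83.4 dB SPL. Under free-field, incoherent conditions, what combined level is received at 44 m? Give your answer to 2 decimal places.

65.60 dB SPL

Combined at 3.4 m: 10·log₁₀(10^(85.9/10)+10^(83.4/10)) = 87.838 dB SPL.
Then apply −20·log₁₀(44/3.4) = -22.239 dB → 65.60 dB SPL.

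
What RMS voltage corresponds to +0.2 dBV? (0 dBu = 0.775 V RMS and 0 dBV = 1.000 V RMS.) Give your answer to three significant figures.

V = 1.000 V × 10^(+0.2/20).
= 1.000 × 1.023 = 1.02 V.

1.02 V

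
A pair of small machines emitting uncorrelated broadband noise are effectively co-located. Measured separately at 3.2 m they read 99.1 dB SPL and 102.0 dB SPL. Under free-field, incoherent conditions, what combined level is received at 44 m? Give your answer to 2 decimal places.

81.03 dB SPL

Combined at 3.2 m: 10·log₁₀(10^(99.1/10)+10^(102.0/10)) = 103.798 dB SPL.
Then apply −20·log₁₀(44/3.2) = -22.766 dB → 81.03 dB SPL.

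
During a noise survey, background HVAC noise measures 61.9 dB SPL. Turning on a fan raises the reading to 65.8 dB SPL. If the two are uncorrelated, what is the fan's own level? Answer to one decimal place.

63.5 dB SPL

Background correction is a power subtraction:
L_src = 10·log₁₀(10^(65.8/10) − 10^(61.9/10)) = 10·log₁₀(2253000) = 63.5 dB SPL.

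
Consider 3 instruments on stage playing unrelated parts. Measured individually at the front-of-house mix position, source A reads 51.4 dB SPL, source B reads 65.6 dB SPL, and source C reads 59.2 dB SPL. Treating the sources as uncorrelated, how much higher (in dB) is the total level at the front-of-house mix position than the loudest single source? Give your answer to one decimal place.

1.0 dB

Incoherent sources sum as intensities:
L_total = 10·log₁₀(10^(51.4/10) + 10^(65.6/10) + 10^(59.2/10)) = 66.63 dB SPL.
Excess over the loudest (65.6 dB): 66.63 − 65.6 = 1.0 dB.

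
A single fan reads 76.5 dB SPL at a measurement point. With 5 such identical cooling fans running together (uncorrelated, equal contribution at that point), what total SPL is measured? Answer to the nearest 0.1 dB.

83.5 dB SPL

5 equal incoherent sources raise the level by 10·log₁₀(5) = 6.99 dB.
L_total = 76.5 + 6.99 = 83.5 dB SPL.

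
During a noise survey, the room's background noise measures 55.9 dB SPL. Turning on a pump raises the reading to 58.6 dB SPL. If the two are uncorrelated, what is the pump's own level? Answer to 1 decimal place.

Remove the background by subtracting linear intensities:
L_src = 10·log₁₀(10^(58.6/10) − 10^(55.9/10)) = 10·log₁₀(335400) = 55.3 dB SPL.

55.3 dB SPL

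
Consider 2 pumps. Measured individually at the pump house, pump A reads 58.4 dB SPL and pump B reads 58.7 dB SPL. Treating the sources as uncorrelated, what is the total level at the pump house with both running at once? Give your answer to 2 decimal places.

61.56 dB SPL

Add the sources as powers (linear), then convert back to dB:
L_total = 10·log₁₀(10^(58.4/10) + 10^(58.7/10)) = 10·log₁₀(1433000) = 61.56 dB SPL.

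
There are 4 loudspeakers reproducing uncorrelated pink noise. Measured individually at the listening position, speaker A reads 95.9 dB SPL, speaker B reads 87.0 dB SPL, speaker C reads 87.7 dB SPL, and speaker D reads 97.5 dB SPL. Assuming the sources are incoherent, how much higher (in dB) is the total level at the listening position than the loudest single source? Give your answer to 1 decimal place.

Uncorrelated sources add in intensity (power), not in dB.
L_total = 10·log₁₀(10^(95.9/10) + 10^(87.0/10) + 10^(87.7/10) + 10^(97.5/10)) = 100.25 dB SPL.
Excess over the loudest (97.5 dB): 100.25 − 97.5 = 2.8 dB.

2.8 dB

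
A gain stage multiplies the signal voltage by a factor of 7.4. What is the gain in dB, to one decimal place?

For a voltage ratio, dB = 20·log₁₀(V₂/V₁).
20·log₁₀(7.4) = 17.4 dB.

17.4 dB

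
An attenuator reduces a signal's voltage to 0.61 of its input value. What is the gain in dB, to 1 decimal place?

-4.3 dB

Voltage is an amplitude quantity, so gain = 20·log₁₀(V_out/V_in).
20·log₁₀(0.61) = -4.3 dB.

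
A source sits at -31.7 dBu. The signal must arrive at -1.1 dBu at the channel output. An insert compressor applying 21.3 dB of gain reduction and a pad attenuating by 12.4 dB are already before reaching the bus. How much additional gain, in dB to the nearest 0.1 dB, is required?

The required make-up gain is the shortfall in the dB sum.
G = -1.1 − (-31.7) + 21.3 + 12.4 = 64.3 dB.

64.3 dB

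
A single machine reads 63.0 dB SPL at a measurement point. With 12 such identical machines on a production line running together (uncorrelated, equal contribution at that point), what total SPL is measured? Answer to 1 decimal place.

73.8 dB SPL

12 equal incoherent sources raise the level by 10·log₁₀(12) = 10.79 dB.
L_total = 63.0 + 10.79 = 73.8 dB SPL.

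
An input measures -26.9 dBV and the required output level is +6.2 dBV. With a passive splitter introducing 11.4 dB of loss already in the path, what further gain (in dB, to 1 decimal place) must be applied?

The required make-up gain is the shortfall in the dB sum.
G = +6.2 − (-26.9) + 11.4 = 44.5 dB.

44.5 dB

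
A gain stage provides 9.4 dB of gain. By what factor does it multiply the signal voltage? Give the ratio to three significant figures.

2.95

Voltage ratio = 10^(dB/20).
10^(9.4/20) = 10^(0.4700) = 2.95.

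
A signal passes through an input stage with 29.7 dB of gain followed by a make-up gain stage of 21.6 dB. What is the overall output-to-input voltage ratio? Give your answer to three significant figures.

367

Net gain = 29.7 + 21.6 = 51.3 dB.
Voltage ratio = 10^(51.3/20) = 367.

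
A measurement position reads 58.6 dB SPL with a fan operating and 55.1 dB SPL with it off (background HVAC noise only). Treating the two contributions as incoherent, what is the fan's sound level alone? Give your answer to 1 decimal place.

Remove the background by subtracting linear intensities:
L_src = 10·log₁₀(10^(58.6/10) − 10^(55.1/10)) = 10·log₁₀(400800) = 56.0 dB SPL.

56.0 dB SPL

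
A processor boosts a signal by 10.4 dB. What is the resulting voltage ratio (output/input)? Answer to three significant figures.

3.31

Voltage ratio = 10^(dB/20).
10^(10.4/20) = 10^(0.5200) = 3.31.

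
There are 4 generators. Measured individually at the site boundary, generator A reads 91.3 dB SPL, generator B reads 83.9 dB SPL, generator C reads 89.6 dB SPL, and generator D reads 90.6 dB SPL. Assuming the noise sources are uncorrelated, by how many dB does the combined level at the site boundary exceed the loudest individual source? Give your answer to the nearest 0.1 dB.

4.3 dB

Add the sources as powers (linear), then convert back to dB:
L_total = 10·log₁₀(10^(91.3/10) + 10^(83.9/10) + 10^(89.6/10) + 10^(90.6/10)) = 95.63 dB SPL.
Excess over the loudest (91.3 dB): 95.63 − 91.3 = 4.3 dB.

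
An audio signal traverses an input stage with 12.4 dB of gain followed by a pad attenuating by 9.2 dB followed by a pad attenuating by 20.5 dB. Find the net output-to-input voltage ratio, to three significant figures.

0.136

Net gain = 12.4 + (−9.2) + (−20.5) = -17.3 dB.
Voltage ratio = 10^(-17.3/20) = 0.136.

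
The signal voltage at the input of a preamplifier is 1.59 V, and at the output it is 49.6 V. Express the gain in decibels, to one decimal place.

For a voltage ratio, dB = 20·log₁₀(V₂/V₁).
20·log₁₀(49.6/1.59) = 20·log₁₀(31.19) = 29.9 dB.

29.9 dB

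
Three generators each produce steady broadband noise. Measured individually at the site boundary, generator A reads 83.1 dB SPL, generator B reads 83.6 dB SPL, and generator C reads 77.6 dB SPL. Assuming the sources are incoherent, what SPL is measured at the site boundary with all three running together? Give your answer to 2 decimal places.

Incoherent sources sum as intensities:
L_total = 10·log₁₀(10^(83.1/10) + 10^(83.6/10) + 10^(77.6/10)) = 10·log₁₀(490800000) = 86.91 dB SPL.

86.91 dB SPL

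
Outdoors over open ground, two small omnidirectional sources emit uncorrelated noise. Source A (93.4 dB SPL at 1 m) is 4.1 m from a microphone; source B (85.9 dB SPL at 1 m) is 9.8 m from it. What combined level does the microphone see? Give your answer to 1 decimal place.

At the listener: L_A = 93.4 − 20·log₁₀(4.1) = 81.14 dB; L_B = 85.9 − 20·log₁₀(9.8) = 66.08 dB.
Combined: 10·log₁₀(10^(81.14/10)+10^(66.08/10)) = 81.3 dB SPL.

81.3 dB SPL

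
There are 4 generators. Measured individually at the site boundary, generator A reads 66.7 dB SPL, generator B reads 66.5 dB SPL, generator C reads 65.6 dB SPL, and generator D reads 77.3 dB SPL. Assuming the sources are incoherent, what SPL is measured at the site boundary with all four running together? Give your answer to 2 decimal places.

Uncorrelated sources add in intensity (power), not in dB.
L_total = 10·log₁₀(10^(66.7/10) + 10^(66.5/10) + 10^(65.6/10) + 10^(77.3/10)) = 10·log₁₀(66480000) = 78.23 dB SPL.

78.23 dB SPL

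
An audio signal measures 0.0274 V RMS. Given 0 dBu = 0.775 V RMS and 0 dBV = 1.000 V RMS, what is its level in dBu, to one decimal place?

dBu = 20·log₁₀(V / 0.775 V).
20·log₁₀(0.0274/0.775) = -29.0 dBu.

-29.0 dBu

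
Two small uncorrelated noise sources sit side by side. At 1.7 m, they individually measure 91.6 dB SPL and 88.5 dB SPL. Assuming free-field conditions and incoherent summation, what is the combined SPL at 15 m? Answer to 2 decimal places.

Combined at 1.7 m: 10·log₁₀(10^(91.6/10)+10^(88.5/10)) = 93.331 dB SPL.
Then apply −20·log₁₀(15/1.7) = -18.913 dB → 74.42 dB SPL.

74.42 dB SPL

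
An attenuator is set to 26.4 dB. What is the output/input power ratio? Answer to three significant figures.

0.00229

Power ratio = 10^(dB/10).
10^(-26.4/10) = 10^(-2.640) = 0.00229.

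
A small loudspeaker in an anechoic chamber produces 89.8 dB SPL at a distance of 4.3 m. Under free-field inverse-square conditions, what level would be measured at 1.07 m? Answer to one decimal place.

Inverse-square spreading gives ΔL = −20·log₁₀(d₂/d₁).
ΔL = −20·log₁₀(1.07/4.3) = 12.08 dB, so L₂ = 89.8 + (12.08) = 101.9 dB SPL.

101.9 dB SPL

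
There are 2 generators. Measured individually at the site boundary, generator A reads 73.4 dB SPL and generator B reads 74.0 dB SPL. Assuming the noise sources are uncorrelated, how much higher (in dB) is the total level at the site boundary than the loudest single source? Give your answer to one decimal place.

2.7 dB

Add the sources as powers (linear), then convert back to dB:
L_total = 10·log₁₀(10^(73.4/10) + 10^(74.0/10)) = 76.72 dB SPL.
Excess over the loudest (74.0 dB): 76.72 − 74.0 = 2.7 dB.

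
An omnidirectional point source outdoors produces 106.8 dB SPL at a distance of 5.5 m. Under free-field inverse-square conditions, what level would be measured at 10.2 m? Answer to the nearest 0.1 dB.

101.4 dB SPL

For a point source in a free field, ΔL = −20·log₁₀(d₂/d₁).
ΔL = −20·log₁₀(10.2/5.5) = -5.36 dB, so L₂ = 106.8 + (-5.36) = 101.4 dB SPL.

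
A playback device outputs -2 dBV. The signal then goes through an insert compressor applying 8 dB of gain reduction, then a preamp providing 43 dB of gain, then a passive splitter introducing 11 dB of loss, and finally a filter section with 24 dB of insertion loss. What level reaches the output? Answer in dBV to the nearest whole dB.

-2 dBV

In dB, series stages simply add:
-2 − 8 + 43 − 11 − 24 = -2 dBV.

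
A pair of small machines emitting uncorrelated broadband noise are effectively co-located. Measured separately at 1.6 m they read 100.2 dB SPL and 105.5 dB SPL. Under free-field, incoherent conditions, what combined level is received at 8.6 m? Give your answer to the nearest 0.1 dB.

Combined at 1.6 m: 10·log₁₀(10^(100.2/10)+10^(105.5/10)) = 106.62 dB SPL.
Then apply −20·log₁₀(8.6/1.6) = -14.61 dB → 92.0 dB SPL.

92.0 dB SPL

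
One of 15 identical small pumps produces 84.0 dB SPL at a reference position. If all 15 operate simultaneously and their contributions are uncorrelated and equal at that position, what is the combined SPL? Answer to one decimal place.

95.8 dB SPL

15 equal incoherent sources raise the level by 10·log₁₀(15) = 11.76 dB.
L_total = 84.0 + 11.76 = 95.8 dB SPL.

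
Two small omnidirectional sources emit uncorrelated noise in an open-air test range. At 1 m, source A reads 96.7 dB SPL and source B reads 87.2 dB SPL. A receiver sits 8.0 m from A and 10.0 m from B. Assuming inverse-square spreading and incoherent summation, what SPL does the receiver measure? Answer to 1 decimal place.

78.9 dB SPL

At the listener: L_A = 96.7 − 20·log₁₀(8.0) = 78.64 dB; L_B = 87.2 − 20·log₁₀(10.0) = 67.20 dB.
Combined: 10·log₁₀(10^(78.64/10)+10^(67.20/10)) = 78.9 dB SPL.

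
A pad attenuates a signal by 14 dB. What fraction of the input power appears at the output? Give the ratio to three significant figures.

Power ratio = 10^(dB/10).
10^(-14/10) = 10^(-1.400) = 0.0398.

0.0398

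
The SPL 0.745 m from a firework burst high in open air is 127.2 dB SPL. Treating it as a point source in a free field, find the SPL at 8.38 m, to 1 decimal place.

For a point source in a free field, ΔL = −20·log₁₀(d₂/d₁).
ΔL = −20·log₁₀(8.38/0.745) = -21.02 dB, so L₂ = 127.2 + (-21.02) = 106.2 dB SPL.

106.2 dB SPL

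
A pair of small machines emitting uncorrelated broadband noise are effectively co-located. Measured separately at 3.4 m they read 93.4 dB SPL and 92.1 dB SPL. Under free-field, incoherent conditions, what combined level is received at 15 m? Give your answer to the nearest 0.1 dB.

Combined at 3.4 m: 10·log₁₀(10^(93.4/10)+10^(92.1/10)) = 95.81 dB SPL.
Then apply −20·log₁₀(15/3.4) = -12.89 dB → 82.9 dB SPL.

82.9 dB SPL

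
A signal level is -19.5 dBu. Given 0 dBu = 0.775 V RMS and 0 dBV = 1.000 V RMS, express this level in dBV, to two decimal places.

The offset between the scales is 20·log₁₀(0.775/1.000) = −2.214 dB.
So dBV = -19.5 − 2.214 = -21.71 dBV.

-21.71 dBV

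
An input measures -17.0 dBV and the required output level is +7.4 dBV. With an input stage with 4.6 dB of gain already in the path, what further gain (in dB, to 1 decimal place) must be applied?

19.8 dB

The required make-up gain is the shortfall in the dB sum.
G = +7.4 − (-17.0) − 4.6 = 19.8 dB.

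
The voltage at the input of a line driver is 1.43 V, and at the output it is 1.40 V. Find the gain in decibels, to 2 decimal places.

-0.18 dB

Voltage ratio → dB uses the 20·log₁₀ form:
20·log₁₀(1.40/1.43) = 20·log₁₀(0.9790) = -0.18 dB.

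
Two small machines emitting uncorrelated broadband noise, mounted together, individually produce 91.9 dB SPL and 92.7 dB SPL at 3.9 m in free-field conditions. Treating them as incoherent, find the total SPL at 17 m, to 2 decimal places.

82.54 dB SPL

Combined at 3.9 m: 10·log₁₀(10^(91.9/10)+10^(92.7/10)) = 95.329 dB SPL.
Then apply −20·log₁₀(17/3.9) = -12.788 dB → 82.54 dB SPL.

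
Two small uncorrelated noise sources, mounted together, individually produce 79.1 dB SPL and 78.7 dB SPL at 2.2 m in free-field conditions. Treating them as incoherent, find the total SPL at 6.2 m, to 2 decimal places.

Combined at 2.2 m: 10·log₁₀(10^(79.1/10)+10^(78.7/10)) = 81.915 dB SPL.
Then apply −20·log₁₀(6.2/2.2) = -8.999 dB → 72.92 dB SPL.

72.92 dB SPL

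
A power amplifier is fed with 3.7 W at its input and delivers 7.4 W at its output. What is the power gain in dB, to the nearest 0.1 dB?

For a power ratio, dB = 10·log₁₀(P₂/P₁).
10·log₁₀(7.4/3.7) = 10·log₁₀(2.000) = 3.0 dB.

3.0 dB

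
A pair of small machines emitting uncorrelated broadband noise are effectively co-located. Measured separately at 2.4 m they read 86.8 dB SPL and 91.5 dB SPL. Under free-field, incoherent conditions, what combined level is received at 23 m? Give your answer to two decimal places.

73.14 dB SPL

Combined at 2.4 m: 10·log₁₀(10^(86.8/10)+10^(91.5/10)) = 92.767 dB SPL.
Then apply −20·log₁₀(23/2.4) = -19.630 dB → 73.14 dB SPL.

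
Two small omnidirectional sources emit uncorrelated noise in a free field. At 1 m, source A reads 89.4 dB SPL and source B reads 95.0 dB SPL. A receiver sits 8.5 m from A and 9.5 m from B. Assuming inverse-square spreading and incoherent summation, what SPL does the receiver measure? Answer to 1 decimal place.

76.7 dB SPL

At the listener: L_A = 89.4 − 20·log₁₀(8.5) = 70.81 dB; L_B = 95.0 − 20·log₁₀(9.5) = 75.45 dB.
Combined: 10·log₁₀(10^(70.81/10)+10^(75.45/10)) = 76.7 dB SPL.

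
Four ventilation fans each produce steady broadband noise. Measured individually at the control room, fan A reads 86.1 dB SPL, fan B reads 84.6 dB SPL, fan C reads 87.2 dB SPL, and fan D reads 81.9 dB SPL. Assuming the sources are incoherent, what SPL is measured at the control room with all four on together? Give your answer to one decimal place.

Add the sources as powers (linear), then convert back to dB:
L_total = 10·log₁₀(10^(86.1/10) + 10^(84.6/10) + 10^(87.2/10) + 10^(81.9/10)) = 10·log₁₀(1375000000) = 91.4 dB SPL.

91.4 dB SPL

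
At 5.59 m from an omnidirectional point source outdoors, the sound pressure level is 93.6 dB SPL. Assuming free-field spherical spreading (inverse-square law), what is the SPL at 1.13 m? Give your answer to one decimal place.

For a point source in a free field, ΔL = −20·log₁₀(d₂/d₁).
ΔL = −20·log₁₀(1.13/5.59) = 13.89 dB, so L₂ = 93.6 + (13.89) = 107.5 dB SPL.

107.5 dB SPL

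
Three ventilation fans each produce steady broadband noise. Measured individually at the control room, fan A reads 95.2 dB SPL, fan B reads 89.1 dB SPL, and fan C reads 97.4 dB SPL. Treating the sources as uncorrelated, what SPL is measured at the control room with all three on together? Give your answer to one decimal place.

99.8 dB SPL

Add the sources as powers (linear), then convert back to dB:
L_total = 10·log₁₀(10^(95.2/10) + 10^(89.1/10) + 10^(97.4/10)) = 10·log₁₀(9620000000) = 99.8 dB SPL.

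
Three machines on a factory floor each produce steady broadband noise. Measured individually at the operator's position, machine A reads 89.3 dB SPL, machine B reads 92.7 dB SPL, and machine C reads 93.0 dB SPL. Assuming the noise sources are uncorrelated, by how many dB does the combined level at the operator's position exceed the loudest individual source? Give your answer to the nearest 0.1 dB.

Uncorrelated sources add in intensity (power), not in dB.
L_total = 10·log₁₀(10^(89.3/10) + 10^(92.7/10) + 10^(93.0/10)) = 96.73 dB SPL.
Excess over the loudest (93.0 dB): 96.73 − 93.0 = 3.7 dB.

3.7 dB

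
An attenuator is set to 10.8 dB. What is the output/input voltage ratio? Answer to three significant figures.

Voltage ratio = 10^(dB/20).
10^(-10.8/20) = 10^(-0.5400) = 0.288.

0.288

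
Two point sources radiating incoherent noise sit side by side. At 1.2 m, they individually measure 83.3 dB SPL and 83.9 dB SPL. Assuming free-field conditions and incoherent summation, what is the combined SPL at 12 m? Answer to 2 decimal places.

Combined at 1.2 m: 10·log₁₀(10^(83.3/10)+10^(83.9/10)) = 86.621 dB SPL.
Then apply −20·log₁₀(12/1.2) = -20.000 dB → 66.62 dB SPL.

66.62 dB SPL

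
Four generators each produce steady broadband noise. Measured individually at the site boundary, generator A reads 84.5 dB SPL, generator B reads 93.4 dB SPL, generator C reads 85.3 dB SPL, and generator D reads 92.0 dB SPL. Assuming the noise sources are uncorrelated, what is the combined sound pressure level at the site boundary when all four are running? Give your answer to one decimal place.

96.4 dB SPL

Uncorrelated sources add in intensity (power), not in dB.
L_total = 10·log₁₀(10^(84.5/10) + 10^(93.4/10) + 10^(85.3/10) + 10^(92.0/10)) = 10·log₁₀(4393000000) = 96.4 dB SPL.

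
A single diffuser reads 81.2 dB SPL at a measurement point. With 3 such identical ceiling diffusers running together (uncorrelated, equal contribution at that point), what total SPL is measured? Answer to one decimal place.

3 equal incoherent sources raise the level by 10·log₁₀(3) = 4.77 dB.
L_total = 81.2 + 4.77 = 86.0 dB SPL.

86.0 dB SPL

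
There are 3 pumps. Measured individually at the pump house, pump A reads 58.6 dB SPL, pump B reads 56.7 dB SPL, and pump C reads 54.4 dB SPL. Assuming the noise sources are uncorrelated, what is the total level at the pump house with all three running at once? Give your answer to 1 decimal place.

61.7 dB SPL

Incoherent sources sum as intensities:
L_total = 10·log₁₀(10^(58.6/10) + 10^(56.7/10) + 10^(54.4/10)) = 10·log₁₀(1468000) = 61.7 dB SPL.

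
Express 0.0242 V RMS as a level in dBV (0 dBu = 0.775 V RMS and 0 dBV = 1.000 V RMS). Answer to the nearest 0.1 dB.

-32.3 dBV

dBV = 20·log₁₀(V / 1.000 V).
20·log₁₀(0.0242/1.000) = -32.3 dBV.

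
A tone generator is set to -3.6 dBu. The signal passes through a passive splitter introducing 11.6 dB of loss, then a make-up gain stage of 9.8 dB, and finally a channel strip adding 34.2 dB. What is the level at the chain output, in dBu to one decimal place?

Gain stages sum in dB:
-3.6 − 11.6 + 9.8 + 34.2 = +28.8 dBu.

+28.8 dBu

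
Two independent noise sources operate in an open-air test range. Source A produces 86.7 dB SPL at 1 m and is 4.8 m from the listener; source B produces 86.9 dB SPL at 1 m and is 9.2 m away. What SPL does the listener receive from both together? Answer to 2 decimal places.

At the listener: L_A = 86.7 − 20·log₁₀(4.8) = 73.075 dB; L_B = 86.9 − 20·log₁₀(9.2) = 67.624 dB.
Combined: 10·log₁₀(10^(73.075/10)+10^(67.624/10)) = 74.16 dB SPL.

74.16 dB SPL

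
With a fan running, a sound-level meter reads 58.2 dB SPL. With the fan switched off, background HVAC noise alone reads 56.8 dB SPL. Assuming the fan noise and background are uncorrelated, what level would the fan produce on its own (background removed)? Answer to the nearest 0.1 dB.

Background correction is a power subtraction:
L_src = 10·log₁₀(10^(58.2/10) − 10^(56.8/10)) = 10·log₁₀(182100) = 52.6 dB SPL.

52.6 dB SPL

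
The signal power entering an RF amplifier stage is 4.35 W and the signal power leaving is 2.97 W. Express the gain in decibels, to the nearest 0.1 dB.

-1.7 dB

For a power ratio, dB = 10·log₁₀(P₂/P₁).
10·log₁₀(2.97/4.35) = 10·log₁₀(0.6828) = -1.7 dB.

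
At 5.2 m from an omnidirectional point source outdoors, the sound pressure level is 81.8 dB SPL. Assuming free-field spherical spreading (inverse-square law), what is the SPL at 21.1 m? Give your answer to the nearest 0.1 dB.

69.6 dB SPL

Free-field point source: level drops by 20·log₁₀ of the distance ratio.
ΔL = −20·log₁₀(21.1/5.2) = -12.17 dB, so L₂ = 81.8 + (-12.17) = 69.6 dB SPL.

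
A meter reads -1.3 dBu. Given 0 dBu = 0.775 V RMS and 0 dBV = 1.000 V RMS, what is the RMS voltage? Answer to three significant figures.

0.667 V

V = 0.775 V × 10^(-1.3/20).
= 0.775 × 0.8610 = 0.667 V.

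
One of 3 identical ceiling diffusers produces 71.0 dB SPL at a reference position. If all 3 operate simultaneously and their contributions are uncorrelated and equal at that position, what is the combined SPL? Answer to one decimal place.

3 equal incoherent sources raise the level by 10·log₁₀(3) = 4.77 dB.
L_total = 71.0 + 4.77 = 75.8 dB SPL.

75.8 dB SPL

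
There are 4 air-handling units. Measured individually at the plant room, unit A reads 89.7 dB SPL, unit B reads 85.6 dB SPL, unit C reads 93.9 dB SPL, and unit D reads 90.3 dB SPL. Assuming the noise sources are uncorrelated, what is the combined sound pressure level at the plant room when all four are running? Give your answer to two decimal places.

Add the sources as powers (linear), then convert back to dB:
L_total = 10·log₁₀(10^(89.7/10) + 10^(85.6/10) + 10^(93.9/10) + 10^(90.3/10)) = 10·log₁₀(4823000000) = 96.83 dB SPL.

96.83 dB SPL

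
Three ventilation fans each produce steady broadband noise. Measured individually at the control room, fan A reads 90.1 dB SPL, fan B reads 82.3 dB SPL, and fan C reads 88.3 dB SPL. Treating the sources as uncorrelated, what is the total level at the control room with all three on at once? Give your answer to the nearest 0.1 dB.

Uncorrelated sources add in intensity (power), not in dB.
L_total = 10·log₁₀(10^(90.1/10) + 10^(82.3/10) + 10^(88.3/10)) = 10·log₁₀(1869000000) = 92.7 dB SPL.

92.7 dB SPL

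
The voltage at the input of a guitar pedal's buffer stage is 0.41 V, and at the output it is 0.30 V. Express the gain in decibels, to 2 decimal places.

Voltage is an amplitude quantity, so gain = 20·log₁₀(V_out/V_in).
20·log₁₀(0.30/0.41) = 20·log₁₀(0.7317) = -2.71 dB.

-2.71 dB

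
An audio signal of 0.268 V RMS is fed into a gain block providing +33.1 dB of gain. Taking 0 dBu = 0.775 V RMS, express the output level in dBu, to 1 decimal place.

+23.9 dBu

Input level: 20·log₁₀(0.268/0.775) = -9.22 dBu.
Output: -9.22 + 33.1 = +23.9 dBu.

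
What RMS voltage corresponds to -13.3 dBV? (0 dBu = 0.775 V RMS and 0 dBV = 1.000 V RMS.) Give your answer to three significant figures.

0.216 V

V = 1.000 V × 10^(-13.3/20).
= 1.000 × 0.2163 = 0.216 V.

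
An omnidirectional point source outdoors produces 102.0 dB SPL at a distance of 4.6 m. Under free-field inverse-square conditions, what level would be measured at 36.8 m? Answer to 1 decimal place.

Free-field point source: level drops by 20·log₁₀ of the distance ratio.
ΔL = −20·log₁₀(36.8/4.6) = -18.06 dB, so L₂ = 102.0 + (-18.06) = 83.9 dB SPL.

83.9 dB SPL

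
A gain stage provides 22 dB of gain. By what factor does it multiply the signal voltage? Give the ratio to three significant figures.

12.6

Voltage ratio = 10^(dB/20).
10^(22/20) = 10^(1.100) = 12.6.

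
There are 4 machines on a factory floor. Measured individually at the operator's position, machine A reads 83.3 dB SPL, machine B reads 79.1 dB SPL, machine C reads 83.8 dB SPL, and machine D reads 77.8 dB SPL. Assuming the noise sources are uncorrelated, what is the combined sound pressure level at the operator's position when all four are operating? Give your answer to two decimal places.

Incoherent sources sum as intensities:
L_total = 10·log₁₀(10^(83.3/10) + 10^(79.1/10) + 10^(83.8/10) + 10^(77.8/10)) = 10·log₁₀(595200000) = 87.75 dB SPL.

87.75 dB SPL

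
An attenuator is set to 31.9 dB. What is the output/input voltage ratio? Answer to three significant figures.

Voltage ratio = 10^(dB/20).
10^(-31.9/20) = 10^(-1.595) = 0.0254.

0.0254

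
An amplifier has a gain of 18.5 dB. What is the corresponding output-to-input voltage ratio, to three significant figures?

8.41

Voltage ratio = 10^(dB/20).
10^(18.5/20) = 10^(0.9250) = 8.41.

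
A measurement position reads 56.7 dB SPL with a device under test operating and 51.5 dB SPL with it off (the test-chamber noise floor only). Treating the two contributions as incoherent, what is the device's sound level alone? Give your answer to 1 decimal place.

Subtract intensities: L_src = 10·log₁₀(10^(L_total/10) − 10^(L_bg/10)).
L_src = 10·log₁₀(10^(56.7/10) − 10^(51.5/10)) = 10·log₁₀(326500) = 55.1 dB SPL.

55.1 dB SPL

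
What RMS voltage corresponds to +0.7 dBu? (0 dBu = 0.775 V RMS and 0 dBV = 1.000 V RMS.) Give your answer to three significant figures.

V = 0.775 V × 10^(+0.7/20).
= 0.775 × 1.084 = 0.840 V.

0.840 V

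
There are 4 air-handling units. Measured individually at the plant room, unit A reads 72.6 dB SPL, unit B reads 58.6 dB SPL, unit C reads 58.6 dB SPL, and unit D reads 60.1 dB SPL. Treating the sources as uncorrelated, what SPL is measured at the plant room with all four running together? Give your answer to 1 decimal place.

Uncorrelated sources add in intensity (power), not in dB.
L_total = 10·log₁₀(10^(72.6/10) + 10^(58.6/10) + 10^(58.6/10) + 10^(60.1/10)) = 10·log₁₀(20670000) = 73.2 dB SPL.

73.2 dB SPL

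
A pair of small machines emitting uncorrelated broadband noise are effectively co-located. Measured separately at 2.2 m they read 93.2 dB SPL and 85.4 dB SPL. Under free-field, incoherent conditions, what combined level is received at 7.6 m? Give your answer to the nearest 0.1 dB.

83.1 dB SPL

Combined at 2.2 m: 10·log₁₀(10^(93.2/10)+10^(85.4/10)) = 93.87 dB SPL.
Then apply −20·log₁₀(7.6/2.2) = -10.77 dB → 83.1 dB SPL.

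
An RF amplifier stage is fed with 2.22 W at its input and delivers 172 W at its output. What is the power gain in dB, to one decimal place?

For a power ratio, dB = 10·log₁₀(P₂/P₁).
10·log₁₀(172/2.22) = 10·log₁₀(77.48) = 18.9 dB.

18.9 dB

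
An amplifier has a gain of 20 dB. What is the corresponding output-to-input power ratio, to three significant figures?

100

Power ratio = 10^(dB/10).
10^(20/10) = 10^(2.000) = 100.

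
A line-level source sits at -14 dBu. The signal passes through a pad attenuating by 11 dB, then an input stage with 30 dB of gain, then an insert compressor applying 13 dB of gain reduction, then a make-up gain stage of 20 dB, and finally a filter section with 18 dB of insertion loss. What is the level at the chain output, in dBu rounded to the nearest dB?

-6 dBu

In dB, series stages simply add:
-14 − 11 + 30 − 13 + 20 − 18 = -6 dBu.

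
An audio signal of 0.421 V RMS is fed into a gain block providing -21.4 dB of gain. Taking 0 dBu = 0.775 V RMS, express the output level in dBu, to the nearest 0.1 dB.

Input level: 20·log₁₀(0.421/0.775) = -5.30 dBu.
Output: -5.30 − 21.4 = -26.7 dBu.

-26.7 dBu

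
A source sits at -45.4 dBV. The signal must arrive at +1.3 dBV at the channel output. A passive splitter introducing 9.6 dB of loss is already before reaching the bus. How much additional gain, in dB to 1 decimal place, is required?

56.3 dB

The required make-up gain is the shortfall in the dB sum.
G = +1.3 − (-45.4) + 9.6 = 56.3 dB.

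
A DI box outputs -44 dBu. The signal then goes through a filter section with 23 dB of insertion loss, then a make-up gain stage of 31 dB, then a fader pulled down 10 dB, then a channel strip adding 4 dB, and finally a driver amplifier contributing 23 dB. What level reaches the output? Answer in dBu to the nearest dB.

-19 dBu

Cascaded gains and losses add directly in dB.
-44 − 23 + 31 − 10 + 4 + 23 = -19 dBu.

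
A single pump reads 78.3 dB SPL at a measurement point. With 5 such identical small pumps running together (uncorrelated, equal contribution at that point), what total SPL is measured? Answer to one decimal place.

85.3 dB SPL

5 equal incoherent sources raise the level by 10·log₁₀(5) = 6.99 dB.
L_total = 78.3 + 6.99 = 85.3 dB SPL.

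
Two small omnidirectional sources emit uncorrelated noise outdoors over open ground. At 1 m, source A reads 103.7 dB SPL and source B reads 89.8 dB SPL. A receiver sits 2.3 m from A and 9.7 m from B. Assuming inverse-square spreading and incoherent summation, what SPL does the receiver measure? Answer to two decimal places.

At the listener: L_A = 103.7 − 20·log₁₀(2.3) = 96.465 dB; L_B = 89.8 − 20·log₁₀(9.7) = 70.065 dB.
Combined: 10·log₁₀(10^(96.465/10)+10^(70.065/10)) = 96.48 dB SPL.

96.48 dB SPL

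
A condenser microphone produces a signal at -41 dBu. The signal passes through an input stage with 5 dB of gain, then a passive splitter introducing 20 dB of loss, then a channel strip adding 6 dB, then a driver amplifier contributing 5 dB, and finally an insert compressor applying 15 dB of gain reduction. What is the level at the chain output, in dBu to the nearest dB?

Cascaded gains and losses add directly in dB.
-41 + 5 − 20 + 6 + 5 − 15 = -60 dBu.

-60 dBu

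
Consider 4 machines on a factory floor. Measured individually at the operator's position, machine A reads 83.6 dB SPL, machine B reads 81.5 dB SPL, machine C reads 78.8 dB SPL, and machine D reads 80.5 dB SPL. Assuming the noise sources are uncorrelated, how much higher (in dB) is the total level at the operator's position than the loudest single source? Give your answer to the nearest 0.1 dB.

Add the sources as powers (linear), then convert back to dB:
L_total = 10·log₁₀(10^(83.6/10) + 10^(81.5/10) + 10^(78.8/10) + 10^(80.5/10)) = 87.47 dB SPL.
Excess over the loudest (83.6 dB): 87.47 − 83.6 = 3.9 dB.

3.9 dB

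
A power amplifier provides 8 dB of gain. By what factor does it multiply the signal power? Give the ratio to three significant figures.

6.31

Power ratio = 10^(dB/10).
10^(8/10) = 10^(0.8000) = 6.31.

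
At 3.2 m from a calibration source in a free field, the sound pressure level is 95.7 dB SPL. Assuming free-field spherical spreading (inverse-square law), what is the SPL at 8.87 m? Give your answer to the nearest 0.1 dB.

86.8 dB SPL

Inverse-square spreading gives ΔL = −20·log₁₀(d₂/d₁).
ΔL = −20·log₁₀(8.87/3.2) = -8.86 dB, so L₂ = 95.7 + (-8.86) = 86.8 dB SPL.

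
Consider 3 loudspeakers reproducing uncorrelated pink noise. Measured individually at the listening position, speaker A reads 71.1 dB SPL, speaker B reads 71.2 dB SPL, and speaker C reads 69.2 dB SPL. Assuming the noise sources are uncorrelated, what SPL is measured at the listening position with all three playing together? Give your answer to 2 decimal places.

Incoherent sources sum as intensities:
L_total = 10·log₁₀(10^(71.1/10) + 10^(71.2/10) + 10^(69.2/10)) = 10·log₁₀(34380000) = 75.36 dB SPL.

75.36 dB SPL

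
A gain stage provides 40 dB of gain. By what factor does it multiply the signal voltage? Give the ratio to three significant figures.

100

Voltage ratio = 10^(dB/20).
10^(40/20) = 10^(2.000) = 100.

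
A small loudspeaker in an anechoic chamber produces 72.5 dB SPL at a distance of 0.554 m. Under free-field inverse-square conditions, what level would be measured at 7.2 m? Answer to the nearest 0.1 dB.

Inverse-square spreading gives ΔL = −20·log₁₀(d₂/d₁).
ΔL = −20·log₁₀(7.2/0.554) = -22.28 dB, so L₂ = 72.5 + (-22.28) = 50.2 dB SPL.

50.2 dB SPL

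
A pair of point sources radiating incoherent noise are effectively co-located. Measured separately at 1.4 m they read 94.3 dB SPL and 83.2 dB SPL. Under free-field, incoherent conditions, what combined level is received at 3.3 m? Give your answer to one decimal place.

Combined at 1.4 m: 10·log₁₀(10^(94.3/10)+10^(83.2/10)) = 94.62 dB SPL.
Then apply −20·log₁₀(3.3/1.4) = -7.45 dB → 87.2 dB SPL.

87.2 dB SPL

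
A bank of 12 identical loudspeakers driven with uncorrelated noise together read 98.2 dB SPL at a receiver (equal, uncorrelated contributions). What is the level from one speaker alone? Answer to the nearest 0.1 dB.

87.4 dB SPL

12 equal incoherent sources add 10·log₁₀(12) = 10.79 dB over one source.
L_one = 98.2 − 10.79 = 87.4 dB SPL.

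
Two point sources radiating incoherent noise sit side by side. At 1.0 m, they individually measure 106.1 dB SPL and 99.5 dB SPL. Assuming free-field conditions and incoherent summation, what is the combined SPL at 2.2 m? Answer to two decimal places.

Combined at 1.0 m: 10·log₁₀(10^(106.1/10)+10^(99.5/10)) = 106.959 dB SPL.
Then apply −20·log₁₀(2.2/1.0) = -6.848 dB → 100.11 dB SPL.

100.11 dB SPL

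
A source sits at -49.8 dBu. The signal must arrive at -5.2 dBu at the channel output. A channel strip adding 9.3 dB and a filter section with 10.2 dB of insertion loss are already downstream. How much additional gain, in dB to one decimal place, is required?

The required make-up gain is the shortfall in the dB sum.
G = -5.2 − (-49.8) − 9.3 + 10.2 = 45.5 dB.

45.5 dB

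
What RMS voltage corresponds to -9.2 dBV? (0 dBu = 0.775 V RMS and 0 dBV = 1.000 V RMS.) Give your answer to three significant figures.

0.347 V

V = 1.000 V × 10^(-9.2/20).
= 1.000 × 0.3467 = 0.347 V.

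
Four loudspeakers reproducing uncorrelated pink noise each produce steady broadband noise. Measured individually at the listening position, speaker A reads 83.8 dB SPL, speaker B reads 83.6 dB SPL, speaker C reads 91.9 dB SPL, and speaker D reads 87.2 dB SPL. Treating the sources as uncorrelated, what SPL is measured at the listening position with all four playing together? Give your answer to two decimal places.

94.05 dB SPL

Incoherent sources sum as intensities:
L_total = 10·log₁₀(10^(83.8/10) + 10^(83.6/10) + 10^(91.9/10) + 10^(87.2/10)) = 10·log₁₀(2543000000) = 94.05 dB SPL.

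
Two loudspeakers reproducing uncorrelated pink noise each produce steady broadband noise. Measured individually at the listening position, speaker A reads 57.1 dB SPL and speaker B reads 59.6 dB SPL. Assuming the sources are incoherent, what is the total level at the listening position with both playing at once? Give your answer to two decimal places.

Uncorrelated sources add in intensity (power), not in dB.
L_total = 10·log₁₀(10^(57.1/10) + 10^(59.6/10)) = 10·log₁₀(1425000) = 61.54 dB SPL.

61.54 dB SPL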